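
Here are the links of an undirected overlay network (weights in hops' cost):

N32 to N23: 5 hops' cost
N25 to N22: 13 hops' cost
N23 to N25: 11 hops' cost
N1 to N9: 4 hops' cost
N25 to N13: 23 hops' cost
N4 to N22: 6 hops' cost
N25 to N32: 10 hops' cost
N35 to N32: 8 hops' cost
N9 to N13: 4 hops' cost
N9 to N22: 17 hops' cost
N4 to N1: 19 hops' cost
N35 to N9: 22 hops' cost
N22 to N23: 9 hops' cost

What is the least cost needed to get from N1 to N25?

31 hops' cost

Candidate routes:
N1 → N4 → N22 → N25: 19+6+13 = 38
N1 → N9 → N22 → N25: 4+17+13 = 34
N1 → N9 → N13 → N25: 4+4+23 = 31
N1 → N9 → N22 → N23 → N25: 4+17+9+11 = 41
The minimum is 31 hops' cost via N1 → N9 → N13 → N25.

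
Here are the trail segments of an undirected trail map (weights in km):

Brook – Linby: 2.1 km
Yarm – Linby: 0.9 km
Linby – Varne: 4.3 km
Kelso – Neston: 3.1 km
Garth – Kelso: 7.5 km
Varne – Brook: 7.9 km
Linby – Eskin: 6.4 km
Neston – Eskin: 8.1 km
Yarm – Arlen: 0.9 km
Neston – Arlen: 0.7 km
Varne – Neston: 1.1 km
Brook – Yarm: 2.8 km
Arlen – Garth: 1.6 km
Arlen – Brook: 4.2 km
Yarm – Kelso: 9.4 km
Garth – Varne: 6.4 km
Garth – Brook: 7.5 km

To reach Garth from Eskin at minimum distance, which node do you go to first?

Enumerating some paths:
Eskin–Linby–Brook–Yarm–Arlen–Garth: 6.4+2.1+2.8+0.9+1.6 = 13.8
Eskin–Linby–Yarm–Arlen–Garth: 6.4+0.9+0.9+1.6 = 9.8
Eskin–Linby–Varne–Neston–Arlen–Garth: 6.4+4.3+1.1+0.7+1.6 = 14.1
Eskin–Neston–Arlen–Garth: 8.1+0.7+1.6 = 10.4
The minimum is 9.8 km via Eskin–Linby–Yarm–Arlen–Garth.
So from Eskin the first move is to Linby.

Linby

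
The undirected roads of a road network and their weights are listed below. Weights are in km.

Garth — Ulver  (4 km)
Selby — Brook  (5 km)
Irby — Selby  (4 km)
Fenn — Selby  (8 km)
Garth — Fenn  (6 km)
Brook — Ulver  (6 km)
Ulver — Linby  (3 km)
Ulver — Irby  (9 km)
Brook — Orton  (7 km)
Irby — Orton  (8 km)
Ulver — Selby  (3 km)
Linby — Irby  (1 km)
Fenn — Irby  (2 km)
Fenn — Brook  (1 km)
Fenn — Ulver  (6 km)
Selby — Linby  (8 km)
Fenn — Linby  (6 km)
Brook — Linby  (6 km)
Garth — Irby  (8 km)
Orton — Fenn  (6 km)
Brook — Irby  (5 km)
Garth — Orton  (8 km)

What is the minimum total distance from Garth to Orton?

Enumerating some paths:
Garth → Orton: 8 = 8
Garth → Fenn → Orton: 6+6 = 12
The minimum is 8 km via Garth → Orton.

8 km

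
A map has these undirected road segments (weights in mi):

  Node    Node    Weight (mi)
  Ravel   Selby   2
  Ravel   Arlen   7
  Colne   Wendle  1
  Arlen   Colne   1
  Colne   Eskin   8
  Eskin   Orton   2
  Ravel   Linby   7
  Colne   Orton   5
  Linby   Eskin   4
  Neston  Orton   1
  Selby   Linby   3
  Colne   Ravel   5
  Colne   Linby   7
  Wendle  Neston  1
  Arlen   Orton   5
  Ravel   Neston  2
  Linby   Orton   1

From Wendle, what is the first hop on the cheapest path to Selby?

Neston

Candidate routes:
Wendle → Colne → Ravel → Selby: 1+5+2 = 8
Wendle → Neston → Ravel → Selby: 1+2+2 = 5
Wendle → Colne → Orton → Linby → Selby: 1+5+1+3 = 10
Wendle → Neston → Orton → Linby → Selby: 1+1+1+3 = 6
The minimum is 5 mi via Wendle → Neston → Ravel → Selby.
So from Wendle the first move is to Neston.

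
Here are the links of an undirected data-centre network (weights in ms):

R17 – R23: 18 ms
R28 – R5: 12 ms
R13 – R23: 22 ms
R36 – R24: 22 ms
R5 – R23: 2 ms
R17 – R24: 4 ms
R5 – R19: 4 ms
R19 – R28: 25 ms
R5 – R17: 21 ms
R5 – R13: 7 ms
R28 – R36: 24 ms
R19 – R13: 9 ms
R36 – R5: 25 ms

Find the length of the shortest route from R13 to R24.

Compare a few routes:
R13 - R5 - R17 - R24: 7+21+4 = 32
R13 - R5 - R23 - R17 - R24: 7+2+18+4 = 31
The minimum is 31 ms via R13 - R5 - R23 - R17 - R24.

31 ms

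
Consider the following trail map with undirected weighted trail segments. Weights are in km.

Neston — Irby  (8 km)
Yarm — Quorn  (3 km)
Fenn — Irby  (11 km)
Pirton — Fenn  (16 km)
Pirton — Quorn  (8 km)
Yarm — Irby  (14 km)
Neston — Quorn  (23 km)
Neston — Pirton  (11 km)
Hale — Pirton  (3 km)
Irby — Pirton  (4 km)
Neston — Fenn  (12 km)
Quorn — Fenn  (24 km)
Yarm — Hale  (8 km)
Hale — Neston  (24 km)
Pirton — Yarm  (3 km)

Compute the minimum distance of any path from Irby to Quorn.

Compare a few routes:
Irby–Pirton–Hale–Yarm–Quorn: 4+3+8+3 = 18
Irby–Yarm–Quorn: 14+3 = 17
Irby–Pirton–Quorn: 4+8 = 12
Irby–Pirton–Yarm–Quorn: 4+3+3 = 10
The minimum is 10 km via Irby–Pirton–Yarm–Quorn.

10 km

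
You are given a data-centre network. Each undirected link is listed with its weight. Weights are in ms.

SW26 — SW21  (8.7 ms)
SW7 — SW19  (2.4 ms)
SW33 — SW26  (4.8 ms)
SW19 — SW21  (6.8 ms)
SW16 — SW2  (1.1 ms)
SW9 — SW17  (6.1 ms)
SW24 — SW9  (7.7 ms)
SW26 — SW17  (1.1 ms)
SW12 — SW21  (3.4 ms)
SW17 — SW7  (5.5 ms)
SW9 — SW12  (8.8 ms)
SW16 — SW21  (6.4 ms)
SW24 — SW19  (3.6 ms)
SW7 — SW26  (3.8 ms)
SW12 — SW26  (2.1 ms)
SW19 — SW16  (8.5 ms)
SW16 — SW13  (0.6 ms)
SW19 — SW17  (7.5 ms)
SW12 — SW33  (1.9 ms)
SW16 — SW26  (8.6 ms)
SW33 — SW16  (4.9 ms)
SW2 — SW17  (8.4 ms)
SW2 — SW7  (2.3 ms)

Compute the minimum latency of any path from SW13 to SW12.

Enumerating some paths:
SW13–SW16–SW21–SW12: 0.6+6.4+3.4 = 10.4
SW13–SW16–SW33–SW12: 0.6+4.9+1.9 = 7.4
SW13–SW16–SW26–SW12: 0.6+8.6+2.1 = 11.3
SW13–SW16–SW2–SW7–SW26–SW12: 0.6+1.1+2.3+3.8+2.1 = 9.9
The minimum is 7.4 ms via SW13–SW16–SW33–SW12.

7.4 ms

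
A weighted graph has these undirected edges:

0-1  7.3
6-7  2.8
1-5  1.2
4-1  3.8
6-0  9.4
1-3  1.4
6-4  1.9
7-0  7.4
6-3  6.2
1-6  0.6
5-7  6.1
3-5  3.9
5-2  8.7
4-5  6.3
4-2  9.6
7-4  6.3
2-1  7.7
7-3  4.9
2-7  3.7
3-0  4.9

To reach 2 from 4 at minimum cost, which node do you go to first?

6

Enumerating some paths:
4 → 6 → 7 → 2: 1.9+2.8+3.7 = 8.4
4 → 6 → 1 → 2: 1.9+0.6+7.7 = 10.2
4 → 2: 9.6 = 9.6
4 → 7 → 2: 6.3+3.7 = 10
The minimum is 8.4 via 4 → 6 → 7 → 2.
So from 4 the first move is to 6.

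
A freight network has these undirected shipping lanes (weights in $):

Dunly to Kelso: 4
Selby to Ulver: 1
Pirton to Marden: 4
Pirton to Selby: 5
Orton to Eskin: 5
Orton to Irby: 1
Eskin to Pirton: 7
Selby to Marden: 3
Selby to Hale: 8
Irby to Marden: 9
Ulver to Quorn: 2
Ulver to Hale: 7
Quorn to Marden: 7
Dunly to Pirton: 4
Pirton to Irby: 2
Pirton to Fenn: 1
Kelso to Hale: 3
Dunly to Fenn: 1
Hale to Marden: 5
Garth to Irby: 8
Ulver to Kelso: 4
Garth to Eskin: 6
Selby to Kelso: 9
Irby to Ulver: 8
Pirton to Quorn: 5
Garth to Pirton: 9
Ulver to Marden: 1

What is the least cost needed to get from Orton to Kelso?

Running Dijkstra from Orton:
Orton: 0
Irby: 1  (via Orton)
Pirton: 3  (via Irby)
Fenn: 4  (via Pirton)
Eskin: 5  (via Orton)
Dunly: 5  (via Fenn)
Marden: 7  (via Pirton)
Quorn: 8  (via Pirton)
Ulver: 8  (via Marden)
Selby: 8  (via Pirton)
Kelso: 9  (via Dunly)
Shortest route: Orton → Irby → Pirton → Fenn → Dunly → Kelso = $9.

$9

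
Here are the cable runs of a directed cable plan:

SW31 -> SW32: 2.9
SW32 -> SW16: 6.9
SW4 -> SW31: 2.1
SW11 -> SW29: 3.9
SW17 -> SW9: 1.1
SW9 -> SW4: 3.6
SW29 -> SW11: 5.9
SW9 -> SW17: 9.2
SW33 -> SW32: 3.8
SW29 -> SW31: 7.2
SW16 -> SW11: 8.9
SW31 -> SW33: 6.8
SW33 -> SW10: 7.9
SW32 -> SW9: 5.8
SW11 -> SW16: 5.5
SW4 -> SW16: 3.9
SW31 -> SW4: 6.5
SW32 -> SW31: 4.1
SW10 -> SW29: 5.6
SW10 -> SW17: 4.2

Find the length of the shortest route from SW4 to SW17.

20

Candidate routes:
SW4 - SW31 - SW33 - SW10 - SW17: 2.1+6.8+7.9+4.2 = 21
SW4 - SW31 - SW33 - SW32 - SW9 - SW17: 2.1+6.8+3.8+5.8+9.2 = 27.7
SW4 - SW31 - SW32 - SW9 - SW17: 2.1+2.9+5.8+9.2 = 20
Cheapest is SW4 - SW31 - SW32 - SW9 - SW17 at 20.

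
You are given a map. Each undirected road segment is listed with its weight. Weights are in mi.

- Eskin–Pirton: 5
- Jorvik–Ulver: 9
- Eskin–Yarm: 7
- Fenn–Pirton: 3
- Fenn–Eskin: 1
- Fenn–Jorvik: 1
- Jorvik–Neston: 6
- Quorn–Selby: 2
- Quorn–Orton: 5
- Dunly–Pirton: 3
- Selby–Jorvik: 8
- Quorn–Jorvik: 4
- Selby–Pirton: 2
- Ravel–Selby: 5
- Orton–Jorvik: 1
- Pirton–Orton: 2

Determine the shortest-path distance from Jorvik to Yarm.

Shortest distances from Jorvik:
Jorvik: 0
Fenn: 1  (via Jorvik)
Orton: 1  (via Jorvik)
Eskin: 2  (via Fenn)
Pirton: 3  (via Orton)
Quorn: 4  (via Jorvik)
Selby: 5  (via Pirton)
Dunly: 6  (via Pirton)
Neston: 6  (via Jorvik)
Ulver: 9  (via Jorvik)
Yarm: 9  (via Eskin)
Shortest route: Jorvik–Fenn–Eskin–Yarm = 9 mi.

9 mi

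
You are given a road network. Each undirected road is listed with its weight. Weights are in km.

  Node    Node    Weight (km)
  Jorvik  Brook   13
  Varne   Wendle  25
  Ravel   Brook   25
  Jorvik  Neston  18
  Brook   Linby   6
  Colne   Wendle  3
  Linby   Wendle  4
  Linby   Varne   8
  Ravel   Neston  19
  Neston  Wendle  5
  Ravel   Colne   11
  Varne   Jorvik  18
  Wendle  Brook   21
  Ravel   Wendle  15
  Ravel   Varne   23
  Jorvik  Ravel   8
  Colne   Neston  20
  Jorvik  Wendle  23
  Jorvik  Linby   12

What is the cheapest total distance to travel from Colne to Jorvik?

19 km

Running Dijkstra from Colne:
Colne: 0
Wendle: 3  (via Colne)
Linby: 7  (via Wendle)
Neston: 8  (via Wendle)
Ravel: 11  (via Colne)
Brook: 13  (via Linby)
Varne: 15  (via Linby)
Jorvik: 19  (via Linby)
Shortest route: Colne → Wendle → Linby → Jorvik = 19 km.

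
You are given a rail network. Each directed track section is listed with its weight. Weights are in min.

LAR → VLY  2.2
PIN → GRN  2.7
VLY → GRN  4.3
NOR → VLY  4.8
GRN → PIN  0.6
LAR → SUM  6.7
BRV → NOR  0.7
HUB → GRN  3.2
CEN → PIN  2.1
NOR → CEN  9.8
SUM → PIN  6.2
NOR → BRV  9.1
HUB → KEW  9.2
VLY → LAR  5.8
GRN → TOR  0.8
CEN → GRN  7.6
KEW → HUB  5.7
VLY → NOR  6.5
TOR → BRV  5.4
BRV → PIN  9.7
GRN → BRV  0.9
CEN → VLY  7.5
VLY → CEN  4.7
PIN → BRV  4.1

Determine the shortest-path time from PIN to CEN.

13.8 min

Compare a few routes:
PIN - GRN - BRV - NOR - VLY - CEN: 2.7+0.9+0.7+4.8+4.7 = 13.8
PIN - GRN - BRV - NOR - CEN: 2.7+0.9+0.7+9.8 = 14.1
The minimum is 13.8 min via PIN - GRN - BRV - NOR - VLY - CEN.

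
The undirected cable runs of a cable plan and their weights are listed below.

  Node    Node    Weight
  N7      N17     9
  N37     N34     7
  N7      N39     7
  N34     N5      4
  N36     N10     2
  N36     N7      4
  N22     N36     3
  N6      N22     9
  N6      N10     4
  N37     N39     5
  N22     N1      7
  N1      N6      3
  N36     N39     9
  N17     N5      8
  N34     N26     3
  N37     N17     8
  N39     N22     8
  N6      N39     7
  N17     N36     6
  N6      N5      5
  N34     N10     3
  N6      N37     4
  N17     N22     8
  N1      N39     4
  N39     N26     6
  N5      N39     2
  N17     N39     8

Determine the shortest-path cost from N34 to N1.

10

Candidate routes:
N34–N5–N6–N1: 4+5+3 = 12
N34–N26–N39–N1: 3+6+4 = 13
N34–N5–N39–N1: 4+2+4 = 10
The minimum is 10 via N34–N5–N39–N1.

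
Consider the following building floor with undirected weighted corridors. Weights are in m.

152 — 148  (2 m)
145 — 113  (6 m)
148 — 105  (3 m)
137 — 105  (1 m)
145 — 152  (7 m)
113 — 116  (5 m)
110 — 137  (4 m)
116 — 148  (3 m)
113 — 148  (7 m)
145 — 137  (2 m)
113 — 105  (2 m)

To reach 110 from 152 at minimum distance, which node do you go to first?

Enumerating some paths:
152 - 148 - 105 - 137 - 110: 2+3+1+4 = 10
152 - 145 - 137 - 110: 7+2+4 = 13
152 - 148 - 113 - 105 - 137 - 110: 2+7+2+1+4 = 16
Cheapest is 152 - 148 - 105 - 137 - 110 at 10 m.
So from 152 the first move is to 148.

148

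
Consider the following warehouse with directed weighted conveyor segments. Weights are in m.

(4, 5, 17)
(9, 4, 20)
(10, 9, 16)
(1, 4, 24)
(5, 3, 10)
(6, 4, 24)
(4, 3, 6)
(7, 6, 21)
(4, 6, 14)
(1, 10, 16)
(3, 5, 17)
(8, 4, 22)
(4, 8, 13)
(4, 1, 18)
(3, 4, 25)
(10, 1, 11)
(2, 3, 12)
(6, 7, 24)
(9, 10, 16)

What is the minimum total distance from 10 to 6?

Candidate routes:
10 → 1 → 4 → 6: 11+24+14 = 49
10 → 9 → 4 → 6: 16+20+14 = 50
Cheapest is 10 → 1 → 4 → 6 at 49 m.

49 m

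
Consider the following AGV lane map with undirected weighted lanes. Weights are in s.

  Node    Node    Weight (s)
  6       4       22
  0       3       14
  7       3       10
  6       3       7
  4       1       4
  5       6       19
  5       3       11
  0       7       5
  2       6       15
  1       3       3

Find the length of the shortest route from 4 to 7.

Shortest distances from 4:
4: 0
1: 4  (via 4)
3: 7  (via 1)
6: 14  (via 3)
7: 17  (via 3)
Shortest route: 4–1–3–7 = 17 s.

17 s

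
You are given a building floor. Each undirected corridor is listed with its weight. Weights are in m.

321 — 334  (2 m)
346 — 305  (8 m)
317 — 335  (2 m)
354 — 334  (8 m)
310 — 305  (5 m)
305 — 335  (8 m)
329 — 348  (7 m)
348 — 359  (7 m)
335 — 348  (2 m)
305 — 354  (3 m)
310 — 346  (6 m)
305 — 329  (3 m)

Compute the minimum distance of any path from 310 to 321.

Enumerating some paths:
310 - 346 - 305 - 354 - 334 - 321: 6+8+3+8+2 = 27
310 - 305 - 354 - 334 - 321: 5+3+8+2 = 18
Cheapest is 310 - 305 - 354 - 334 - 321 at 18 m.

18 m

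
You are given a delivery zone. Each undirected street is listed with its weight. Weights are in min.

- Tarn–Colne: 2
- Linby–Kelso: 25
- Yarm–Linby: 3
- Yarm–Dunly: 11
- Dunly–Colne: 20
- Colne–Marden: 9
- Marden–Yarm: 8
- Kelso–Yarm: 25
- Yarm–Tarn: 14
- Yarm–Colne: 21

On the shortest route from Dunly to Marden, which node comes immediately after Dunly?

Enumerating some paths:
Dunly → Yarm → Marden: 11+8 = 19
Dunly → Colne → Marden: 20+9 = 29
The minimum is 19 min via Dunly → Yarm → Marden.
So from Dunly the first move is to Yarm.

Yarm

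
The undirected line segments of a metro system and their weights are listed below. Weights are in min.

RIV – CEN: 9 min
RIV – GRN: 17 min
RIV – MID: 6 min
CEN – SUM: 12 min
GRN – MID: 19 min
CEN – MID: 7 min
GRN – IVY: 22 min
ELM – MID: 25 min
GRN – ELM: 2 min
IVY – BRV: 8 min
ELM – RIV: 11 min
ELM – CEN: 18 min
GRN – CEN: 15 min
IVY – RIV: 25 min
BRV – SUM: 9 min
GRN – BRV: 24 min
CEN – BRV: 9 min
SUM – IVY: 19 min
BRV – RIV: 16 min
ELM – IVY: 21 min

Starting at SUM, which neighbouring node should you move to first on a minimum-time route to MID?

Compare a few routes:
SUM → CEN → RIV → MID: 12+9+6 = 27
SUM → CEN → MID: 12+7 = 19
SUM → BRV → RIV → MID: 9+16+6 = 31
SUM → BRV → CEN → MID: 9+9+7 = 25
Cheapest is SUM → CEN → MID at 19 min.
So from SUM the first move is to CEN.

CEN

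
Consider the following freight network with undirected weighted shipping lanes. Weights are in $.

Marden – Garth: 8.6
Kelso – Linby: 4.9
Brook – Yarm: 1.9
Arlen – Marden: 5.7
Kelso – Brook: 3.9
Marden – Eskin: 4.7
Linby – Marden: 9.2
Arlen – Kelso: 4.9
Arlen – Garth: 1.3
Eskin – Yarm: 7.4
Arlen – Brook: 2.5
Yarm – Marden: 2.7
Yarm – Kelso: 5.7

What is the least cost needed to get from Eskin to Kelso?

$13.1

Settle nodes by increasing distance from Eskin:
Eskin: 0
Marden: 4.7  (via Eskin)
Yarm: 7.4  (via Eskin)
Brook: 9.3  (via Yarm)
Arlen: 10.4  (via Marden)
Garth: 11.7  (via Arlen)
Kelso: 13.1  (via Yarm)
Shortest route: Eskin → Yarm → Kelso = $13.1.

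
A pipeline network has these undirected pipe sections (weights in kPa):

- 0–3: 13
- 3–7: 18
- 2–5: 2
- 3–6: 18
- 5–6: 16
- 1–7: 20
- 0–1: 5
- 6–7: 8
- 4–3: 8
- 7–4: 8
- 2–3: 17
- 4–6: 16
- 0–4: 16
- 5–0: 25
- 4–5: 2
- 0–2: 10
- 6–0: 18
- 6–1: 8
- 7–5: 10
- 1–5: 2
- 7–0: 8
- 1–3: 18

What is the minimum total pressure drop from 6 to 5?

10 kPa

Candidate routes:
6 → 1 → 5: 8+2 = 10
6 → 7 → 4 → 5: 8+8+2 = 18
6 → 5: 16 = 16
The minimum is 10 kPa via 6 → 1 → 5.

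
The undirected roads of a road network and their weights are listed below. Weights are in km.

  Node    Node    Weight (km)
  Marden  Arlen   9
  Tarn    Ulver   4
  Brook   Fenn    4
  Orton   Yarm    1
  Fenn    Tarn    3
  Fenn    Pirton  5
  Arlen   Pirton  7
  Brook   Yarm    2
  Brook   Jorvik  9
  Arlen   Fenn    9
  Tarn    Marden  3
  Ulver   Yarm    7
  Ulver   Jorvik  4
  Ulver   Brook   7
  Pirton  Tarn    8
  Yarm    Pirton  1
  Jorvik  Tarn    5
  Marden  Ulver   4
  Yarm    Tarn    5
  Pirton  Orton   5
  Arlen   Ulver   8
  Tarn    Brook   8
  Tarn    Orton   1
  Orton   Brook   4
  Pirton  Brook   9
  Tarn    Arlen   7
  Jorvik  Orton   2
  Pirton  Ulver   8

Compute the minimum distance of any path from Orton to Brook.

3 km

Shortest distances from Orton:
Orton: 0
Yarm: 1  (via Orton)
Tarn: 1  (via Orton)
Jorvik: 2  (via Orton)
Pirton: 2  (via Yarm)
Brook: 3  (via Yarm)
Shortest route: Orton–Yarm–Brook = 3 km.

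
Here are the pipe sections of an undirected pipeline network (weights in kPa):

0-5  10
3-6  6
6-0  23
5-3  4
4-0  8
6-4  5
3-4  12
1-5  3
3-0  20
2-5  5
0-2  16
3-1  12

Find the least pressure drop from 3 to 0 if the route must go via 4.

Shortest 3→4: 3–6–4 = 11
Shortest 4→0: 4–0 = 8
Total via 4: 11 + 8 = 19 kPa.

19 kPa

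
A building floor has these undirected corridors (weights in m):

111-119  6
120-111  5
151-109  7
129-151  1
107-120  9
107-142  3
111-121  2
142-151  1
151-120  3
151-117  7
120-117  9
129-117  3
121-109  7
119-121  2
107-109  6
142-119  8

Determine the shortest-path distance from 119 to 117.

13 m

Enumerating some paths:
119–121–111–120–151–129–117: 2+2+5+3+1+3 = 16
119–142–151–117: 8+1+7 = 16
119–142–151–129–117: 8+1+1+3 = 13
Cheapest is 119–142–151–129–117 at 13 m.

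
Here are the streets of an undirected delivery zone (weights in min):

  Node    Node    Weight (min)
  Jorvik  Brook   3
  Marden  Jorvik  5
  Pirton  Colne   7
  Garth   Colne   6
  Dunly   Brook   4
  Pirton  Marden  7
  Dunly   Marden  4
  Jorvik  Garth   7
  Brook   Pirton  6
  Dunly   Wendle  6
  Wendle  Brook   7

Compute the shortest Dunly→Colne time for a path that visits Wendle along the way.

Best Dunly to Wendle: Dunly–Wendle costing 6
Best Wendle to Colne: Wendle–Brook–Pirton–Colne costing 20
Total via Wendle: 6 + 20 = 26 min.

26 min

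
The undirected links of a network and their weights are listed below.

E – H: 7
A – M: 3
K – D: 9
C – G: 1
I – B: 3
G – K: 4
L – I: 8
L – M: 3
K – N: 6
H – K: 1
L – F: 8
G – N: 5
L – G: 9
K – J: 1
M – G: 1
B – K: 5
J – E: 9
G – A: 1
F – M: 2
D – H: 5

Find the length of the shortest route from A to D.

11

Compare a few routes:
A → G → K → H → D: 1+4+1+5 = 11
A → G → K → D: 1+4+9 = 14
Cheapest is A → G → K → H → D at 11.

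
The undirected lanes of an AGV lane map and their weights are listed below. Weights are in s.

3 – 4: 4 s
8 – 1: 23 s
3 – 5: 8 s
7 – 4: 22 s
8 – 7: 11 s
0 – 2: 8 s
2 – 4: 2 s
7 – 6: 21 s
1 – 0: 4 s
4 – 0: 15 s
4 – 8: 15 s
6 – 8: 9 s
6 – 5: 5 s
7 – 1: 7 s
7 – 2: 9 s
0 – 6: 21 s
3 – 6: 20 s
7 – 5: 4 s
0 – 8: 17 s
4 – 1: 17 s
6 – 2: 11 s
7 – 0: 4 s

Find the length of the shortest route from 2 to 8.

Compare a few routes:
2 - 6 - 8: 11+9 = 20
2 - 0 - 7 - 8: 8+4+11 = 23
2 - 7 - 8: 9+11 = 20
2 - 4 - 8: 2+15 = 17
Cheapest is 2 - 4 - 8 at 17 s.

17 s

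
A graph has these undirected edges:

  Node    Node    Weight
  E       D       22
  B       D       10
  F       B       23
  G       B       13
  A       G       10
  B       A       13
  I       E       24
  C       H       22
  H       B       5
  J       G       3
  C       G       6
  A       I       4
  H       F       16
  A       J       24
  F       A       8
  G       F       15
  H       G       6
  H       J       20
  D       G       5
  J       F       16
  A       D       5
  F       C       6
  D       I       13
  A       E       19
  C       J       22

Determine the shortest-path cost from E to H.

33

Candidate routes:
E → D → G → H: 22+5+6 = 33
E → A → G → H: 19+10+6 = 35
The minimum is 33 via E → D → G → H.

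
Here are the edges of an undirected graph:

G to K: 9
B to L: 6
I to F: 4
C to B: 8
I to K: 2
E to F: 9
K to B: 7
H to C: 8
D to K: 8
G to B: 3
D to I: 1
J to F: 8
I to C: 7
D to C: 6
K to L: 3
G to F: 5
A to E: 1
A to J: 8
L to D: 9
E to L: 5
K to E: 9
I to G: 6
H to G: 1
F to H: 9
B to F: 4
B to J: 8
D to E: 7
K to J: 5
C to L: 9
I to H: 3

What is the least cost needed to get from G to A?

Shortest distances from G:
G: 0
H: 1  (via G)
B: 3  (via G)
I: 4  (via H)
D: 5  (via I)
F: 5  (via G)
K: 6  (via I)
C: 9  (via H)
L: 9  (via B)
J: 11  (via B)
E: 12  (via D)
A: 13  (via E)
Shortest route: G–H–I–D–E–A = 13.

13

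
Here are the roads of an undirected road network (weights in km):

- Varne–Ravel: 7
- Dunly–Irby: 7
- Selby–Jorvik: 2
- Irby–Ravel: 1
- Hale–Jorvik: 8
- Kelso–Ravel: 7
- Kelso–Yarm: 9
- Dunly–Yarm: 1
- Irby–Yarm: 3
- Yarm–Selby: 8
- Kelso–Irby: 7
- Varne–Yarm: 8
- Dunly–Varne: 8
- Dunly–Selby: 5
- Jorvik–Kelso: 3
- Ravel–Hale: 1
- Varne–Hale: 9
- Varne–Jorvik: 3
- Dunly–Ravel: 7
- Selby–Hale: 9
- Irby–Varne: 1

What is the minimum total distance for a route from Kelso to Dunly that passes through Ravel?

12 km

Best Kelso to Ravel: Kelso → Ravel costing 7
Shortest Ravel→Dunly: Ravel → Irby → Yarm → Dunly = 5
Total via Ravel: 7 + 5 = 12 km.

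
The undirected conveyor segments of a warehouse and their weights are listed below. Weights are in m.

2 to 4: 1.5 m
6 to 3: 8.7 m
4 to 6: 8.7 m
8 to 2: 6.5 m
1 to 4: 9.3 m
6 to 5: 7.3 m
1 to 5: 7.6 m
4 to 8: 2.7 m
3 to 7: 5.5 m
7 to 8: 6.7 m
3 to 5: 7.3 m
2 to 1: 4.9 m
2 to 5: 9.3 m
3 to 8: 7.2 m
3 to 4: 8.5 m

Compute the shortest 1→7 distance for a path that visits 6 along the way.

Shortest 1→6: 1 → 5 → 6 = 14.9
Best 6 to 7: 6 → 3 → 7 costing 14.2
Total via 6: 14.9 + 14.2 = 29.1 m.

29.1 m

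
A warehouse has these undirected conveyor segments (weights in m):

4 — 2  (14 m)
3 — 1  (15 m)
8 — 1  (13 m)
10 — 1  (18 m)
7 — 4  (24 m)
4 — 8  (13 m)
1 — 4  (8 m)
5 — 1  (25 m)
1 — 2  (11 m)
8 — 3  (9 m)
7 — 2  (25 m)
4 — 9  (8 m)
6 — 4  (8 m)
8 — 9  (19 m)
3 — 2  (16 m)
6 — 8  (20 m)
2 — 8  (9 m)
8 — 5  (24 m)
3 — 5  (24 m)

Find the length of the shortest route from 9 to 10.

34 m

Running Dijkstra from 9:
9: 0
4: 8  (via 9)
1: 16  (via 4)
6: 16  (via 4)
8: 19  (via 9)
2: 22  (via 4)
3: 28  (via 8)
7: 32  (via 4)
10: 34  (via 1)
Shortest route: 9–4–1–10 = 34 m.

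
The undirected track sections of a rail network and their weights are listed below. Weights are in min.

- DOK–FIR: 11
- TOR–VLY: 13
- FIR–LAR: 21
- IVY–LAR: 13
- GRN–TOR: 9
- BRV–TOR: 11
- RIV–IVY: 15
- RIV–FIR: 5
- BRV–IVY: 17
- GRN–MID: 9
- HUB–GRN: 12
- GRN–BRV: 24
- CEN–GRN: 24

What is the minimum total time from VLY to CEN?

Settle nodes by increasing distance from VLY:
VLY: 0
TOR: 13  (via VLY)
GRN: 22  (via TOR)
BRV: 24  (via TOR)
MID: 31  (via GRN)
HUB: 34  (via GRN)
IVY: 41  (via BRV)
CEN: 46  (via GRN)
Shortest route: VLY–TOR–GRN–CEN = 46 min.

46 min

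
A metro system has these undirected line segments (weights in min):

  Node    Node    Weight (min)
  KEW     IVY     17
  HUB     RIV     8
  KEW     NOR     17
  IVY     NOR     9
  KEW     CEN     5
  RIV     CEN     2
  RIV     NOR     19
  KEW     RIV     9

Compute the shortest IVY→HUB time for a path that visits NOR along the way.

Shortest IVY→NOR: IVY → NOR = 9
Best NOR to HUB: NOR → RIV → HUB costing 27
Total via NOR: 9 + 27 = 36 min.

36 min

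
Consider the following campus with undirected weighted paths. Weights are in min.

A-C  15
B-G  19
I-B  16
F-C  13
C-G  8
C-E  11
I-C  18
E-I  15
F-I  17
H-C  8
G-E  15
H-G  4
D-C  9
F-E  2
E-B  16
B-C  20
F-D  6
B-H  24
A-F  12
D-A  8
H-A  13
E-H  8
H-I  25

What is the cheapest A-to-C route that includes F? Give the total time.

Shortest A→F: A–F = 12
Best F to C: F–C costing 13
Total via F: 12 + 13 = 25 min.

25 min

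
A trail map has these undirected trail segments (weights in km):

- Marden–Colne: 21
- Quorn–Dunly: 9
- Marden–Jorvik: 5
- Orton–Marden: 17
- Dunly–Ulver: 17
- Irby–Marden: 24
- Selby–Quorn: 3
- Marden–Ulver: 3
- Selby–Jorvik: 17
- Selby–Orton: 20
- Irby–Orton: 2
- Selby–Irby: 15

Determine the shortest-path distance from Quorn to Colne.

46 km

Running Dijkstra from Quorn:
Quorn: 0
Selby: 3  (via Quorn)
Dunly: 9  (via Quorn)
Irby: 18  (via Selby)
Orton: 20  (via Irby)
Jorvik: 20  (via Selby)
Marden: 25  (via Jorvik)
Ulver: 26  (via Dunly)
Colne: 46  (via Marden)
Shortest route: Quorn–Selby–Jorvik–Marden–Colne = 46 km.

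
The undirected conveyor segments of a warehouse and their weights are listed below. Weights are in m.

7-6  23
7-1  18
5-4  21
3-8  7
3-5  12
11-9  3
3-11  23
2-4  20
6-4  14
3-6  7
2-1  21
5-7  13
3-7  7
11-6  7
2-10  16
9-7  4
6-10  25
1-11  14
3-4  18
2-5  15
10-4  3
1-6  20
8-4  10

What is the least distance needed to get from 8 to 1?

Candidate routes:
8 → 3 → 7 → 1: 7+7+18 = 32
8 → 3 → 6 → 1: 7+7+20 = 34
Cheapest is 8 → 3 → 7 → 1 at 32 m.

32 m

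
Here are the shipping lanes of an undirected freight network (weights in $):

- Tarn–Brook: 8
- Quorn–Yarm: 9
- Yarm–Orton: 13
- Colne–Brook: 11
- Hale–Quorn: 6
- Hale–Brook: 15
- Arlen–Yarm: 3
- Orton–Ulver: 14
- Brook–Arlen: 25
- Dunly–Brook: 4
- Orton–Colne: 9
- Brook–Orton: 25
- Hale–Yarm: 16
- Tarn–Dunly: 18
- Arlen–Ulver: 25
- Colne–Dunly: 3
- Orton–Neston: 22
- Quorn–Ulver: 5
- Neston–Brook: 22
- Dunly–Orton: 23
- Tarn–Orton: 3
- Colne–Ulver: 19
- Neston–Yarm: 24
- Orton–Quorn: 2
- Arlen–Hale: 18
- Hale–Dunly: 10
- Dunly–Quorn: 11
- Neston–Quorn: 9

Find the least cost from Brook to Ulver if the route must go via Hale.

$25

Best Brook to Hale: Brook → Dunly → Hale costing 14
Best Hale to Ulver: Hale → Quorn → Ulver costing 11
Total via Hale: 14 + 11 = $25.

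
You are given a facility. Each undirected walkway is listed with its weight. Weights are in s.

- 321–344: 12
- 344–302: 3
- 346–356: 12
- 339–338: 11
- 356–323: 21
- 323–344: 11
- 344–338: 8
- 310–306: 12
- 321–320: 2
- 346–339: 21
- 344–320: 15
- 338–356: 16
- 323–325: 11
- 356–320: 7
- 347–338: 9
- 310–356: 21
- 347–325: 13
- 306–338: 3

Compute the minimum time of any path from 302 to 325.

Candidate routes:
302 - 344 - 321 - 320 - 356 - 323 - 325: 3+12+2+7+21+11 = 56
302 - 344 - 323 - 325: 3+11+11 = 25
302 - 344 - 338 - 347 - 325: 3+8+9+13 = 33
Cheapest is 302 - 344 - 323 - 325 at 25 s.

25 s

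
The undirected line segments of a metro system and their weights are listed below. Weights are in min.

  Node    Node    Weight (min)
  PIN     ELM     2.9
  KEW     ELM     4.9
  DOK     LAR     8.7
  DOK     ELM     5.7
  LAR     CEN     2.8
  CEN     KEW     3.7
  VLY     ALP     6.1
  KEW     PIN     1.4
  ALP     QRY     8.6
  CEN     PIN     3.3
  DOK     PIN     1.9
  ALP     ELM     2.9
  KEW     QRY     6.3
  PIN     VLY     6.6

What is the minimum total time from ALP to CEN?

9.1 min

Candidate routes:
ALP → ELM → PIN → CEN: 2.9+2.9+3.3 = 9.1
ALP → ELM → KEW → PIN → CEN: 2.9+4.9+1.4+3.3 = 12.5
ALP → ELM → PIN → KEW → CEN: 2.9+2.9+1.4+3.7 = 10.9
ALP → ELM → KEW → CEN: 2.9+4.9+3.7 = 11.5
Cheapest is ALP → ELM → PIN → CEN at 9.1 min.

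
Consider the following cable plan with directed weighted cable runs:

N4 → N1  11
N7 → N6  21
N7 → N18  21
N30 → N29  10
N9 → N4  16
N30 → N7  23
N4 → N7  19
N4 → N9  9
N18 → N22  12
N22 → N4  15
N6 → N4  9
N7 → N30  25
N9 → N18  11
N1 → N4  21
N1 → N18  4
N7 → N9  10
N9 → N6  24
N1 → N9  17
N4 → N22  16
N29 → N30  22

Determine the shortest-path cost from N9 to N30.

Running Dijkstra from N9:
N9: 0
N18: 11  (via N9)
N4: 16  (via N9)
N22: 23  (via N18)
N6: 24  (via N9)
N1: 27  (via N4)
N7: 35  (via N4)
N30: 60  (via N7)
Shortest route: N9 → N4 → N7 → N30 = 60.

60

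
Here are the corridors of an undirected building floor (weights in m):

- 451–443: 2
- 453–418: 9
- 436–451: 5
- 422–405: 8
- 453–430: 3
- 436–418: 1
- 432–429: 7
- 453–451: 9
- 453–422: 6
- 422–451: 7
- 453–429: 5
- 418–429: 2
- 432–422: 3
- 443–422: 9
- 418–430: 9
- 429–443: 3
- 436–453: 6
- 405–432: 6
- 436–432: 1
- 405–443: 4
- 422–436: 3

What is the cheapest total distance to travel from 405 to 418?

Settle nodes by increasing distance from 405:
405: 0
443: 4  (via 405)
451: 6  (via 443)
432: 6  (via 405)
436: 7  (via 432)
429: 7  (via 443)
422: 8  (via 405)
418: 8  (via 436)
Shortest route: 405–432–436–418 = 8 m.

8 m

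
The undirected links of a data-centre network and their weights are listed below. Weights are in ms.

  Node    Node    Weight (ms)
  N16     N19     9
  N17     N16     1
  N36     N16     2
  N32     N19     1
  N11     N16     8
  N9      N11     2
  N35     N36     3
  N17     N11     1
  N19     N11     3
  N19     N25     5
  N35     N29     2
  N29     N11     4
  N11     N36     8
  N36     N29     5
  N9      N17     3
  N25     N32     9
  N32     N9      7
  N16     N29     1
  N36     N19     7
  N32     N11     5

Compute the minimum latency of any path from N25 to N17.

9 ms

Settle nodes by increasing distance from N25:
N25: 0
N19: 5  (via N25)
N32: 6  (via N19)
N11: 8  (via N19)
N17: 9  (via N11)
Shortest route: N25 → N19 → N11 → N17 = 9 ms.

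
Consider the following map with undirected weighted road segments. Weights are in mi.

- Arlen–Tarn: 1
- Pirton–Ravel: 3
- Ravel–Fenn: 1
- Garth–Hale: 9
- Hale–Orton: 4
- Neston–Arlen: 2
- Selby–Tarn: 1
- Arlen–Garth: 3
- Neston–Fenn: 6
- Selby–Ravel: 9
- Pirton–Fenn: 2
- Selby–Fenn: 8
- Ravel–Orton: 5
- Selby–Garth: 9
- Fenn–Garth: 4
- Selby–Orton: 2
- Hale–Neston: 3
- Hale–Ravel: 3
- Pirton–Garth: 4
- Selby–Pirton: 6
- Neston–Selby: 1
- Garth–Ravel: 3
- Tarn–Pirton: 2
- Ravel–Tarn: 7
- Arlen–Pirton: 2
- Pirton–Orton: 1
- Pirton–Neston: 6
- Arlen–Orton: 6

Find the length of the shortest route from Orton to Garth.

Settle nodes by increasing distance from Orton:
Orton: 0
Pirton: 1  (via Orton)
Selby: 2  (via Orton)
Fenn: 3  (via Pirton)
Arlen: 3  (via Pirton)
Tarn: 3  (via Pirton)
Neston: 3  (via Selby)
Hale: 4  (via Orton)
Ravel: 4  (via Pirton)
Garth: 5  (via Pirton)
Shortest route: Orton–Pirton–Garth = 5 mi.

5 mi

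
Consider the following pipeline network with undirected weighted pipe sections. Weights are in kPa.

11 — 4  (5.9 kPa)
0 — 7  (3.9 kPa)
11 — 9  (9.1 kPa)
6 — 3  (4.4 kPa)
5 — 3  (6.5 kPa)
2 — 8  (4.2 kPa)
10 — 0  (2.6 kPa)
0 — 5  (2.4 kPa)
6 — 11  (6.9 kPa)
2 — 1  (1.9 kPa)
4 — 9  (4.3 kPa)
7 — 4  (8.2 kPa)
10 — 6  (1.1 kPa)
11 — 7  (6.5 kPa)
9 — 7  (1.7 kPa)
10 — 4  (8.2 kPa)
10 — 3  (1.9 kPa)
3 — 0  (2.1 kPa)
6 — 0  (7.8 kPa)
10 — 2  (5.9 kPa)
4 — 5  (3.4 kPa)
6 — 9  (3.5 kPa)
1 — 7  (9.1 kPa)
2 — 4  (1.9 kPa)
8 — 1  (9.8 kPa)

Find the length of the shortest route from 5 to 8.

Enumerating some paths:
5–0–3–10–2–8: 2.4+2.1+1.9+5.9+4.2 = 16.5
5–4–2–8: 3.4+1.9+4.2 = 9.5
5–0–10–2–8: 2.4+2.6+5.9+4.2 = 15.1
The minimum is 9.5 kPa via 5–4–2–8.

9.5 kPa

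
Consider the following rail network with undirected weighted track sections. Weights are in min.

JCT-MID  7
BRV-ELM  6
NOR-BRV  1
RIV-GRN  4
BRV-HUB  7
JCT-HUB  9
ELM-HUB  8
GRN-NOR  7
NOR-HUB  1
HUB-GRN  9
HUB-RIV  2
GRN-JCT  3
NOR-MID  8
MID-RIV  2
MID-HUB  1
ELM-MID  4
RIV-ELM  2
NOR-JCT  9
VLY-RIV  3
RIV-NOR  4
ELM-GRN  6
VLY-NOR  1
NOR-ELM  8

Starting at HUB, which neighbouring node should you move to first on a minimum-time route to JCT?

MID

Candidate routes:
HUB - RIV - GRN - JCT: 2+4+3 = 9
HUB - MID - JCT: 1+7 = 8
HUB - JCT: 9 = 9
Cheapest is HUB - MID - JCT at 8 min.
So from HUB the first move is to MID.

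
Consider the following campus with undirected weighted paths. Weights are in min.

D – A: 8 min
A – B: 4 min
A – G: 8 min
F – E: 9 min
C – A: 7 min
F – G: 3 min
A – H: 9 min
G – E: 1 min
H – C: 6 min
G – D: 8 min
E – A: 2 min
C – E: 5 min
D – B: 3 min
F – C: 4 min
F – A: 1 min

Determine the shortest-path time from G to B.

7 min

Enumerating some paths:
G–E–A–B: 1+2+4 = 7
G–D–B: 8+3 = 11
G–F–A–B: 3+1+4 = 8
G–A–B: 8+4 = 12
Cheapest is G–E–A–B at 7 min.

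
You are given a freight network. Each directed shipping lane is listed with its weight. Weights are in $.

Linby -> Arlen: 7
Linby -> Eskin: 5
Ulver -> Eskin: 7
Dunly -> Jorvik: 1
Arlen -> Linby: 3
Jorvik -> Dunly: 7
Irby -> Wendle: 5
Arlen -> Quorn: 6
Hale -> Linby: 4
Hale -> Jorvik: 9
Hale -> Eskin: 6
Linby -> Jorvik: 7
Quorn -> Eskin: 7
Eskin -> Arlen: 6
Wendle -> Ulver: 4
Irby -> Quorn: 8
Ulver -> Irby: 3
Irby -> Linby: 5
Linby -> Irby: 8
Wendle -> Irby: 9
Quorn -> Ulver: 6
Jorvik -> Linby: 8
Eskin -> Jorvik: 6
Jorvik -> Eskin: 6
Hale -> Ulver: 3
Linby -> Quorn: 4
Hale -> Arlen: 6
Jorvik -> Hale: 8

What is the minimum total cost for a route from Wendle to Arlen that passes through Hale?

Shortest Wendle→Hale: Wendle–Ulver–Eskin–Jorvik–Hale = 25
Best Hale to Arlen: Hale–Arlen costing 6
Total via Hale: 25 + 6 = $31.

$31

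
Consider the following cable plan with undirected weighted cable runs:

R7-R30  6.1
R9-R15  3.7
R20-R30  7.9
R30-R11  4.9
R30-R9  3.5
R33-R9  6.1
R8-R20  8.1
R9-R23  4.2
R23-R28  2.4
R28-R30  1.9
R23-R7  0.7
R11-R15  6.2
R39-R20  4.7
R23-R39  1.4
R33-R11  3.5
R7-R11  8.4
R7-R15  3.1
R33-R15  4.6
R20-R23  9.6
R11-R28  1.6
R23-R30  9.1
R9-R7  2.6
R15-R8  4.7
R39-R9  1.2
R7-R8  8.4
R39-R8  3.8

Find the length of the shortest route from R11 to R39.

5.4

Candidate routes:
R11–R28–R23–R39: 1.6+2.4+1.4 = 5.4
R11–R28–R30–R9–R39: 1.6+1.9+3.5+1.2 = 8.2
R11–R28–R23–R7–R9–R39: 1.6+2.4+0.7+2.6+1.2 = 8.5
Cheapest is R11–R28–R23–R39 at 5.4.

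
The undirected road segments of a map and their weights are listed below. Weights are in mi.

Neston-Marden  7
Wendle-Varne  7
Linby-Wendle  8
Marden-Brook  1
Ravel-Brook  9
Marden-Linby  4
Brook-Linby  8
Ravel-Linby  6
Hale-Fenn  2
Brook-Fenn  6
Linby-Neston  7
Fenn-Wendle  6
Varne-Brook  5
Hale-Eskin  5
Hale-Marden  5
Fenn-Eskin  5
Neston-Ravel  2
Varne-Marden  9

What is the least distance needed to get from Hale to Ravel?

Enumerating some paths:
Hale–Marden–Linby–Ravel: 5+4+6 = 15
Hale–Marden–Brook–Ravel: 5+1+9 = 15
Hale–Marden–Neston–Ravel: 5+7+2 = 14
Cheapest is Hale–Marden–Neston–Ravel at 14 mi.

14 mi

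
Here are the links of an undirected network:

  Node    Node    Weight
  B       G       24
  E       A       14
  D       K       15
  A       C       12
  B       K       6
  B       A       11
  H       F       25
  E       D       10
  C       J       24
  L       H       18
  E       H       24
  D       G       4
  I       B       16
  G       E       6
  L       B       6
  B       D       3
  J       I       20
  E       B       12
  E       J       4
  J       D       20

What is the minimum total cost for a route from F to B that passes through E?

61

Best F to E: F → H → E costing 49
Shortest E→B: E → B = 12
Total via E: 49 + 12 = 61.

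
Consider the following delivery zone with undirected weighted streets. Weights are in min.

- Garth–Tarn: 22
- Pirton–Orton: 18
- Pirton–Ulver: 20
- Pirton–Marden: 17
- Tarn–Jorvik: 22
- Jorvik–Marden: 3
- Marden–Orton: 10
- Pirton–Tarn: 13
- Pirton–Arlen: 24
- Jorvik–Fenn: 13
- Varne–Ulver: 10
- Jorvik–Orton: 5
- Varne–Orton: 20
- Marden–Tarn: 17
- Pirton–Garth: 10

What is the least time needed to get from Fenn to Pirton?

33 min

Compare a few routes:
Fenn → Jorvik → Orton → Pirton: 13+5+18 = 36
Fenn → Jorvik → Marden → Pirton: 13+3+17 = 33
Cheapest is Fenn → Jorvik → Marden → Pirton at 33 min.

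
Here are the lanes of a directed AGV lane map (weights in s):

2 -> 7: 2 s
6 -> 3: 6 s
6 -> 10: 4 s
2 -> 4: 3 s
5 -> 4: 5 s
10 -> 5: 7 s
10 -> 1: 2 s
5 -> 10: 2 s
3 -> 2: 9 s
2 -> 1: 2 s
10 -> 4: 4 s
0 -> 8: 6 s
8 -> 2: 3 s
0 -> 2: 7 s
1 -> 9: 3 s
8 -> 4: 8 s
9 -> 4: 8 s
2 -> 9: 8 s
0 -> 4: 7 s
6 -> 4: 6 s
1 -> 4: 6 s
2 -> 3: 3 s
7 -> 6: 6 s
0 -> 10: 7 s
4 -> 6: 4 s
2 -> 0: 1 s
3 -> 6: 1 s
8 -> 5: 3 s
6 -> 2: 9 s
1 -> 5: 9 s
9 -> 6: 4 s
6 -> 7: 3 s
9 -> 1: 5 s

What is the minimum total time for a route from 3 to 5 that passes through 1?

16 s

Shortest 3→1: 3 → 6 → 10 → 1 = 7
Best 1 to 5: 1 → 5 costing 9
Total via 1: 7 + 9 = 16 s.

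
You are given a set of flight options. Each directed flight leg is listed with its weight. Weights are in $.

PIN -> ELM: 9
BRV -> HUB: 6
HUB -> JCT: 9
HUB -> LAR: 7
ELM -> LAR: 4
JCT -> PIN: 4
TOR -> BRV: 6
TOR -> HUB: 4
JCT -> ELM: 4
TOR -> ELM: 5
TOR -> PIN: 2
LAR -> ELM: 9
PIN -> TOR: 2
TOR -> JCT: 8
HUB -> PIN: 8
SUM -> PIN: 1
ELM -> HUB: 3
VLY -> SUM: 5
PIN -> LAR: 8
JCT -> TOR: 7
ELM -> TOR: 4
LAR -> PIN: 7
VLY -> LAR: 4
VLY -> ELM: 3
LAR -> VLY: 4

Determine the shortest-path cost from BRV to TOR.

$16

Candidate routes:
BRV - HUB - JCT - TOR: 6+9+7 = 22
BRV - HUB - LAR - PIN - TOR: 6+7+7+2 = 22
BRV - HUB - PIN - TOR: 6+8+2 = 16
BRV - HUB - JCT - PIN - TOR: 6+9+4+2 = 21
Cheapest is BRV - HUB - PIN - TOR at $16.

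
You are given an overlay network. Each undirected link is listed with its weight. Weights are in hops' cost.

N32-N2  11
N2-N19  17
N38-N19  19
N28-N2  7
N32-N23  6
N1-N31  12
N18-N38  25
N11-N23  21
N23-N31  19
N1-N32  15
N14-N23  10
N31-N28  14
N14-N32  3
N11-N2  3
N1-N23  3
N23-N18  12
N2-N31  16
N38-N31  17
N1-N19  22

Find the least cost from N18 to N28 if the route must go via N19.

61 hops' cost

Best N18 to N19: N18 → N23 → N1 → N19 costing 37
Best N19 to N28: N19 → N2 → N28 costing 24
Total via N19: 37 + 24 = 61 hops' cost.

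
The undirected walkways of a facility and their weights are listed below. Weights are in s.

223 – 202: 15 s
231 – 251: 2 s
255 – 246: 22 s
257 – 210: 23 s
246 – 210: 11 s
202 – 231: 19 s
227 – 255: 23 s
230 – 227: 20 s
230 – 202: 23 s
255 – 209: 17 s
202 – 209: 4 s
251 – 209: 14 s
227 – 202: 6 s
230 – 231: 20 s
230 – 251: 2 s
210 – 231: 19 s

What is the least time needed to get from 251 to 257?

Compare a few routes:
251 → 230 → 231 → 210 → 257: 2+20+19+23 = 64
251 → 231 → 210 → 257: 2+19+23 = 44
The minimum is 44 s via 251 → 231 → 210 → 257.

44 s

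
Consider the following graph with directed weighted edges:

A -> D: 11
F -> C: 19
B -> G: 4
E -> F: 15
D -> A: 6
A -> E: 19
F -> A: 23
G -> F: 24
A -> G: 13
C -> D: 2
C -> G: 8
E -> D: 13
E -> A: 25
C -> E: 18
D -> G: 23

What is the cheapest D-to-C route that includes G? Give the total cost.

62

Shortest D→G: D → A → G = 19
Shortest G→C: G → F → C = 43
Total via G: 19 + 43 = 62.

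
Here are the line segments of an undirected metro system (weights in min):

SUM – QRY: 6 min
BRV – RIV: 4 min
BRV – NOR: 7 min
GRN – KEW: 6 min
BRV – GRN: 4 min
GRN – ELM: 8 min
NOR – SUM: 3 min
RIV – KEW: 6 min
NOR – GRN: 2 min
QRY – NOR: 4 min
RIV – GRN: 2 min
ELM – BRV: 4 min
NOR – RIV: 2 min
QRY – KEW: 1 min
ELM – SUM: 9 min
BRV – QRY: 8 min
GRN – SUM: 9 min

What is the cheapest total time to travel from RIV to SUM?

Settle nodes by increasing distance from RIV:
RIV: 0
NOR: 2  (via RIV)
GRN: 2  (via RIV)
BRV: 4  (via RIV)
SUM: 5  (via NOR)
Shortest route: RIV → NOR → SUM = 5 min.

5 min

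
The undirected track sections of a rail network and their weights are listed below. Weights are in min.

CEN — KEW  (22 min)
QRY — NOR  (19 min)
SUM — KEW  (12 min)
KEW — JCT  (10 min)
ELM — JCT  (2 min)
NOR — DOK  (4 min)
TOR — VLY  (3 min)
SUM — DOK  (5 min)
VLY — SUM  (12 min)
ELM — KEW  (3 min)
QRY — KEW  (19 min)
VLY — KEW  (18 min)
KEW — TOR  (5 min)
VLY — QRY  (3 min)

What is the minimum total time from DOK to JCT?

22 min

Candidate routes:
DOK → SUM → KEW → JCT: 5+12+10 = 27
DOK → SUM → KEW → ELM → JCT: 5+12+3+2 = 22
Cheapest is DOK → SUM → KEW → ELM → JCT at 22 min.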